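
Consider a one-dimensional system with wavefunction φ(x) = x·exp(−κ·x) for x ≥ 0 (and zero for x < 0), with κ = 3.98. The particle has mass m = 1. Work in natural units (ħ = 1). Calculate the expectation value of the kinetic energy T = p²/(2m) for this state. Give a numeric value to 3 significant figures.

T = −(ħ²/2m) d²/dx², so ⟨T⟩ = −(ħ²/2m) ∫ φ*·φ'' dx / ∫|φ|² dx; with m = 1.
Differentiate x·exp(−κ·x) with the product rule; every integrand then reduces to terms xʲ·e^(−2κx) on [0, ∞), with ∫₀^∞ xʲ·e^(−2κx) dx = j!/(2κ)^(j+1).
State is unnormalized: ∫|φ|² dx = 0.0039654, and ∫φ*·(−ħ²/2m · φ'') dx = 0.031407, so ⟨T⟩ = 0.031407 / 0.0039654.
⟨T⟩ = 7.9202.

7.92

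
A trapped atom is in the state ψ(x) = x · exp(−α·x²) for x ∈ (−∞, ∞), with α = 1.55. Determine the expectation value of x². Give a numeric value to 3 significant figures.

0.484

⟨x²⟩ = ∫ x²·|ψ|² dx / ∫|ψ|² dx (integrals over the domain).
Expand each integrand as polynomial × e^(−2αx²) and use ∫x^(2j)·e^(−2αx²) dx = (2j−1)!!/(4α)^j · √(π/(2α)), odd powers → 0; here √(π/(2α)) = 1.0067.
State is unnormalized: ∫|ψ|² dx = 0.16237, and ∫ψ*·x²·ψ dx = 0.078566, so ⟨x²⟩ = 0.078566 / 0.16237.
⟨x²⟩ = 0.48387.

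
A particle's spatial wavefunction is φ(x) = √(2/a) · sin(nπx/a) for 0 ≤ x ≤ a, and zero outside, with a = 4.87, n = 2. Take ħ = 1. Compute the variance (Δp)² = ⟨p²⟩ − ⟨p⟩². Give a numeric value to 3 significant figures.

1.66

Compute ⟨p⟩ and ⟨p²⟩ separately; (Δp)² = ⟨p²⟩ − ⟨p⟩².
d/dx sin(nπx/a) = (nπ/a)·cos(nπx/a) and d²/dx² sin(nπx/a) = −(nπ/a)²·sin(nπx/a); on 0 ≤ x ≤ a, ∫sin²(nπx/a) dx = a/2 and ∫sin(nπx/a)·cos(nπx/a) dx = 0.
⟨p⟩ = 0.0000 and ⟨p²⟩ = 1.6646.
(Δp)² = 1.6646 − (0.0000)² = 1.6646.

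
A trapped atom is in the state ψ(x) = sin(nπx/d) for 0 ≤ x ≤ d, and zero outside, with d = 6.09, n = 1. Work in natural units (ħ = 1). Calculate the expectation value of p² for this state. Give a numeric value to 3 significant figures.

0.266

p² ψ = −ħ² d²ψ/dx²; ⟨p²⟩ = −ħ² ∫ ψ*·ψ'' dx / ∫|ψ|² dx.
d/dx sin(nπx/d) = (nπ/d)·cos(nπx/d) and d²/dx² sin(nπx/d) = −(nπ/d)²·sin(nπx/d); on 0 ≤ x ≤ d, ∫sin²(nπx/d) dx = d/2 and ∫sin(nπx/d)·cos(nπx/d) dx = 0.
State is unnormalized: ∫|ψ|² dx = 3.0450, and ∫ψ*·(−ħ² ψ'') dx = 0.81031, so ⟨p²⟩ = 0.81031 / 3.0450.
⟨p²⟩ = 0.26611.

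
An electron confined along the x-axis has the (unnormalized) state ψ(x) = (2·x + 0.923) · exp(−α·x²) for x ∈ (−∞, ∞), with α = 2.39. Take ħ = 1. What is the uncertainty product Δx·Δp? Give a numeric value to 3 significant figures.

Δx = √(⟨x²⟩−⟨x⟩²), Δp = √(⟨p²⟩−⟨p⟩²).
Expand each integrand as polynomial × e^(−2αx²) and use ∫x^(2j)·e^(−2αx²) dx = (2j−1)!!/(4α)^j · √(π/(2α)), odd powers → 0; here √(π/(2α)) = 0.81070. Differentiate with the product rule, d/dx e^(−αx²) = −2αx·e^(−αx²).
Normalization: ∫|ψ|² dx = 1.0299.
⟨x⟩ = 0.30401, ⟨x²⟩ = 0.17351 ⇒ Δx = 0.28476.
⟨p⟩ = 0.0000, ⟨p²⟩ = 3.9644 ⇒ Δp = 1.9911.
Δx·Δp = 0.56698.

0.567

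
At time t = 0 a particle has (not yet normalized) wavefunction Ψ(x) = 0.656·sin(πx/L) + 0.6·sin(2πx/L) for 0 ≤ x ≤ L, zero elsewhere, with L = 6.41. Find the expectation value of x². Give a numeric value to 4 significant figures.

4.954

⟨x²⟩ = ∫ x²·|Ψ|² dx / ∫|Ψ|² dx (integrals over the domain).
On 0 ≤ x ≤ L (j ≠ l): ∫sin²(jπx/L) dx = L/2, ∫sin(jπx/L)·sin(lπx/L) dx = 0; diagonal moments ∫x·sin²(jπx/L) dx = L²/4, ∫x²·sin²(jπx/L) dx = L³·(1/6 − 1/(4j²π²)); cross terms ∫x·sin(jπx/L)·sin(lπx/L) dx = 0 for j + l even and −4jlL²/(π²(j² − l²)²) for j + l odd, ∫x²·sin(jπx/L)·sin(lπx/L) dx = (−1)^(j+l)·4jlL³/(π²(j² − l²)²); higher powers the same way via product-to-sum and parts.
State is unnormalized: ∫|Ψ|² dx = 2.5330, and ∫Ψ*·x²·Ψ dx = 12.548, so ⟨x²⟩ = 12.548 / 2.5330.
⟨x²⟩ = 4.9539.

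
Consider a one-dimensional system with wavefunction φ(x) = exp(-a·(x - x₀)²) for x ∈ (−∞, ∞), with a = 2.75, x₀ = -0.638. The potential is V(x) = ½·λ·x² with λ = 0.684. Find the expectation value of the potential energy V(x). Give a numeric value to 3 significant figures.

0.170

⟨V⟩ = ∫ V(x)·|φ|² dx / ∫|φ|² dx.
Gaussian moments (u = x − x₀): ∫u^(2j)·e^(−2au²) du = (2j−1)!!/(4a)^j · √(π/(2a)), odd powers integrate to 0; here √(π/(2a)) = 0.75578.
State is unnormalized: ∫|φ|² dx = 0.75578, and ∫φ*·V(x)·φ dx = 0.12871, so ⟨V⟩ = 0.12871 / 0.75578.
⟨V⟩ = 0.17030.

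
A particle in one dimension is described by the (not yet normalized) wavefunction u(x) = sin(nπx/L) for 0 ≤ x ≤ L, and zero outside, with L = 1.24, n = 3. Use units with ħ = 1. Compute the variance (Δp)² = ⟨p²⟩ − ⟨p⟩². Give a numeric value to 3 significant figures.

57.8

Compute ⟨p⟩ and ⟨p²⟩ separately; (Δp)² = ⟨p²⟩ − ⟨p⟩².
d/dx sin(nπx/L) = (nπ/L)·cos(nπx/L) and d²/dx² sin(nπx/L) = −(nπ/L)²·sin(nπx/L); on 0 ≤ x ≤ L, ∫sin²(nπx/L) dx = L/2 and ∫sin(nπx/L)·cos(nπx/L) dx = 0.
Normalization: ∫|u|² dx = 0.62000.
⟨p⟩ = 0.0000 and ⟨p²⟩ = 57.770.
(Δp)² = 57.770 − (0.0000)² = 57.770.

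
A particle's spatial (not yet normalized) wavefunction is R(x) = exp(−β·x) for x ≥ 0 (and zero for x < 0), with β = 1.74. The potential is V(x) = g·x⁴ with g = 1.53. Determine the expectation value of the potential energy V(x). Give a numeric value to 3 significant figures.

0.250

⟨V⟩ = ∫ V(x)·|R|² dx / ∫|R|² dx.
Every integrand reduces to terms xʲ·e^(−2βx) on [0, ∞); use ∫₀^∞ xʲ·e^(−2βx) dx = j!/(2β)^(j+1).
State is unnormalized: ∫|R|² dx = 0.28736, and ∫R*·V(x)·R dx = 0.071946, so ⟨V⟩ = 0.071946 / 0.28736.
⟨V⟩ = 0.25037.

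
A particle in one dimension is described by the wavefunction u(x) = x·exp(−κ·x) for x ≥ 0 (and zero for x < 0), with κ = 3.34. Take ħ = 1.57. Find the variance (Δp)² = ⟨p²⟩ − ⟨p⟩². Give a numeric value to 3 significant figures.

27.5

Compute ⟨p⟩ and ⟨p²⟩ separately; (Δp)² = ⟨p²⟩ − ⟨p⟩².
Differentiate x·exp(−κ·x) with the product rule; every integrand then reduces to terms xʲ·e^(−2κx) on [0, ∞), with ∫₀^∞ xʲ·e^(−2κx) dx = j!/(2κ)^(j+1).
Normalization: ∫|u|² dx = 0.0067097.
⟨p⟩ = 0.0000 and ⟨p²⟩ = 27.497.
(Δp)² = 27.497 − (0.0000)² = 27.497.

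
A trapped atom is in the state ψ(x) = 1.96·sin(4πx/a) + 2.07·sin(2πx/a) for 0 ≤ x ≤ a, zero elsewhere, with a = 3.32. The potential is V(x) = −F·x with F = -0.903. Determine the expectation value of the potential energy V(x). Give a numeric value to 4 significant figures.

⟨V⟩ = ∫ V(x)·|ψ|² dx / ∫|ψ|² dx.
On 0 ≤ x ≤ a (j ≠ l): ∫sin²(jπx/a) dx = a/2, ∫sin(jπx/a)·sin(lπx/a) dx = 0; diagonal moments ∫x·sin²(jπx/a) dx = a²/4, ∫x²·sin²(jπx/a) dx = a³·(1/6 − 1/(4j²π²)); cross terms ∫x·sin(jπx/a)·sin(lπx/a) dx = 0 for j + l even and −4jla²/(π²(j² − l²)²) for j + l odd, ∫x²·sin(jπx/a)·sin(lπx/a) dx = (−1)^(j+l)·4jla³/(π²(j² − l²)²); higher powers the same way via product-to-sum and parts.
State is unnormalized: ∫|ψ|² dx = 13.490, and ∫ψ*·V(x)·ψ dx = 20.221, so ⟨V⟩ = 20.221 / 13.490.
⟨V⟩ = 1.4990.

1.499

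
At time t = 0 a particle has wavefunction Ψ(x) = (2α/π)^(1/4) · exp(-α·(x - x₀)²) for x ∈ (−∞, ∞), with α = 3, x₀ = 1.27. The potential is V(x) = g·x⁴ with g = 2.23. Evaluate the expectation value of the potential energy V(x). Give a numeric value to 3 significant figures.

⟨V⟩ = ∫ V(x)·|Ψ|² dx.
Gaussian moments (u = x − x₀): ∫u^(2j)·e^(−2αu²) du = (2j−1)!!/(4α)^j · √(π/(2α)), odd powers integrate to 0; here √(π/(2α)) = 0.72360.
⟨V⟩ = 7.6461.

7.65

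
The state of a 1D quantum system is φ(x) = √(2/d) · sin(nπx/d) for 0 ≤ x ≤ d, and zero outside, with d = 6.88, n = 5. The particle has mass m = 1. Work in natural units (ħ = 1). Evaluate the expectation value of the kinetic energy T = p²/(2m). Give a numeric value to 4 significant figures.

2.606

T = −(ħ²/2m) d²/dx², so ⟨T⟩ = −(ħ²/2m) ∫ φ*·φ'' dx; with m = 1.
d/dx sin(nπx/d) = (nπ/d)·cos(nπx/d) and d²/dx² sin(nπx/d) = −(nπ/d)²·sin(nπx/d); on 0 ≤ x ≤ d, ∫sin²(nπx/d) dx = d/2 and ∫sin(nπx/d)·cos(nπx/d) dx = 0.
⟨T⟩ = 2.6064.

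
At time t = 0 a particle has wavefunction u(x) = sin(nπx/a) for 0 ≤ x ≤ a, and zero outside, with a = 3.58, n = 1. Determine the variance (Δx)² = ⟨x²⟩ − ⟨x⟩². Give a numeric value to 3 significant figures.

Compute ⟨x⟩ and ⟨x²⟩ separately, then (Δx)² = ⟨x²⟩ − ⟨x⟩².
With sin²θ = (1 − cos2θ)/2 on 0 ≤ x ≤ a: ∫sin²(nπx/a) dx = a/2, ∫x·sin²(nπx/a) dx = a²/4, ∫x²·sin²(nπx/a) dx = a³·(1/6 − 1/(4n²π²)); higher powers xᵏ the same way, integrating xᵏ·cos(2nπx/a) by parts.
Normalization: ∫|u|² dx = 1.7900.
⟨x⟩ = 1.7900 and ⟨x²⟩ = 3.6228.
(Δx)² = 3.6228 − (1.7900)² = 0.41875.

0.419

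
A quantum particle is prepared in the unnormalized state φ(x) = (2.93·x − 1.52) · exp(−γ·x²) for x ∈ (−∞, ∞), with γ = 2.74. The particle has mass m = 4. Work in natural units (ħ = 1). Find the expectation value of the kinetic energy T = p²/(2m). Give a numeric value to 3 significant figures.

0.516

T = −(ħ²/2m) d²/dx², so ⟨T⟩ = −(ħ²/2m) ∫ φ*·φ'' dx / ∫|φ|² dx; with m = 4.
Expand each integrand as polynomial × e^(−2γx²) and use ∫x^(2j)·e^(−2γx²) dx = (2j−1)!!/(4γ)^j · √(π/(2γ)), odd powers → 0; here √(π/(2γ)) = 0.75715. Differentiate with the product rule, d/dx e^(−γx²) = −2γx·e^(−γx²).
State is unnormalized: ∫|φ|² dx = 2.3424, and ∫φ*·(−ħ²/2m · φ'') dx = 1.2085, so ⟨T⟩ = 1.2085 / 2.3424.
⟨T⟩ = 0.51594.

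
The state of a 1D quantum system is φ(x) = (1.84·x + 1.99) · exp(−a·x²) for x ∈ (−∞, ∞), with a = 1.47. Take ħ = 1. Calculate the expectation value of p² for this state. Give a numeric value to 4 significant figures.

1.843

p² φ = −ħ² d²φ/dx²; ⟨p²⟩ = −ħ² ∫ φ*·φ'' dx / ∫|φ|² dx.
Expand each integrand as polynomial × e^(−2ax²) and use ∫x^(2j)·e^(−2ax²) dx = (2j−1)!!/(4a)^j · √(π/(2a)), odd powers → 0; here √(π/(2a)) = 1.0337. Differentiate with the product rule, d/dx e^(−ax²) = −2ax·e^(−ax²).
State is unnormalized: ∫|φ|² dx = 4.6888, and ∫φ*·(−ħ² φ'') dx = 8.6424, so ⟨p²⟩ = 8.6424 / 4.6888.
⟨p²⟩ = 1.8432.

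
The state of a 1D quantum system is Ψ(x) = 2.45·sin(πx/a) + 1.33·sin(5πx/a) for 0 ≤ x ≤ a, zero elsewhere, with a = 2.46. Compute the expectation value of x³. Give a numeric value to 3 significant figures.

2.97

⟨x³⟩ = ∫ x³·|Ψ|² dx / ∫|Ψ|² dx (integrals over the domain).
On 0 ≤ x ≤ a (j ≠ l): ∫sin²(jπx/a) dx = a/2, ∫sin(jπx/a)·sin(lπx/a) dx = 0; diagonal moments ∫x·sin²(jπx/a) dx = a²/4, ∫x²·sin²(jπx/a) dx = a³·(1/6 − 1/(4j²π²)); cross terms ∫x·sin(jπx/a)·sin(lπx/a) dx = 0 for j + l even and −4jla²/(π²(j² − l²)²) for j + l odd, ∫x²·sin(jπx/a)·sin(lπx/a) dx = (−1)^(j+l)·4jla³/(π²(j² − l²)²); higher powers the same way via product-to-sum and parts.
State is unnormalized: ∫|Ψ|² dx = 9.5588, and ∫Ψ*·x³·Ψ dx = 28.384, so ⟨x³⟩ = 28.384 / 9.5588.
⟨x³⟩ = 2.9694.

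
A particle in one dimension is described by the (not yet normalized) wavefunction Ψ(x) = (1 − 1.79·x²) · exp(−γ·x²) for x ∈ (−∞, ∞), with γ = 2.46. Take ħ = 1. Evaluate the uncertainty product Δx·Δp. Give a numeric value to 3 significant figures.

0.546

Δx = √(⟨x²⟩−⟨x⟩²), Δp = √(⟨p²⟩−⟨p⟩²).
Expand each integrand as polynomial × e^(−2γx²) and use ∫x^(2j)·e^(−2γx²) dx = (2j−1)!!/(4γ)^j · √(π/(2γ)), odd powers → 0; here √(π/(2γ)) = 0.79908. Differentiate with the product rule, d/dx e^(−γx²) = −2γx·e^(−γx²).
Normalization: ∫|Ψ|² dx = 0.58769.
⟨x⟩ = 0.0000, ⟨x²⟩ = 0.055951 ⇒ Δx = 0.23654.
⟨p⟩ = 0.0000, ⟨p²⟩ = 5.3366 ⇒ Δp = 2.3101.
Δx·Δp = 0.54643.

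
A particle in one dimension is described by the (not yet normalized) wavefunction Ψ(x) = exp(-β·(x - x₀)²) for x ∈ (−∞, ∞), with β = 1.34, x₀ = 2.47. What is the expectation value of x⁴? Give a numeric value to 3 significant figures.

44.2

⟨x⁴⟩ = ∫ x⁴·|Ψ|² dx / ∫|Ψ|² dx (integrals over the domain).
Gaussian moments (u = x − x₀): ∫u^(2j)·e^(−2βu²) du = (2j−1)!!/(4β)^j · √(π/(2β)), odd powers integrate to 0; here √(π/(2β)) = 1.0827.
State is unnormalized: ∫|Ψ|² dx = 1.0827, and ∫Ψ*·x⁴·Ψ dx = 47.806, so ⟨x⁴⟩ = 47.806 / 1.0827.
⟨x⁴⟩ = 44.155.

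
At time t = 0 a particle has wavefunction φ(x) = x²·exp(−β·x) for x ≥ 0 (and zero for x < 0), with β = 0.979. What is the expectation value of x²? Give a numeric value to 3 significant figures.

7.83

⟨x²⟩ = ∫ x²·|φ|² dx / ∫|φ|² dx (integrals over the domain).
Every integrand reduces to terms xʲ·e^(−2βx) on [0, ∞); use ∫₀^∞ xʲ·e^(−2βx) dx = j!/(2β)^(j+1).
State is unnormalized: ∫|φ|² dx = 0.83396, and ∫φ*·x²·φ dx = 6.5259, so ⟨x²⟩ = 6.5259 / 0.83396.
⟨x²⟩ = 7.8252.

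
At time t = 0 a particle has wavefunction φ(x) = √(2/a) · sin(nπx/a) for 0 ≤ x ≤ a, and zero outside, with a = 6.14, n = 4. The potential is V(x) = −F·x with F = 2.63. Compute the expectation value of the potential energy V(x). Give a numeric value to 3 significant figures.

⟨V⟩ = ∫ V(x)·|φ|² dx.
With sin²θ = (1 − cos2θ)/2 on 0 ≤ x ≤ a: ∫sin²(nπx/a) dx = a/2, ∫x·sin²(nπx/a) dx = a²/4, ∫x²·sin²(nπx/a) dx = a³·(1/6 − 1/(4n²π²)); higher powers xᵏ the same way, integrating xᵏ·cos(2nπx/a) by parts.
⟨V⟩ = -8.0741.

-8.07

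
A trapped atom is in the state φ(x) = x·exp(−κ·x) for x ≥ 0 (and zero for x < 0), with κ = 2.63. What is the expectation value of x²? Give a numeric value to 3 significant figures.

⟨x²⟩ = ∫ x²·|φ|² dx / ∫|φ|² dx (integrals over the domain).
Every integrand reduces to terms xʲ·e^(−2κx) on [0, ∞); use ∫₀^∞ xʲ·e^(−2κx) dx = j!/(2κ)^(j+1).
State is unnormalized: ∫|φ|² dx = 0.013743, and ∫φ*·x²·φ dx = 0.0059605, so ⟨x²⟩ = 0.0059605 / 0.013743.
⟨x²⟩ = 0.43372.

0.434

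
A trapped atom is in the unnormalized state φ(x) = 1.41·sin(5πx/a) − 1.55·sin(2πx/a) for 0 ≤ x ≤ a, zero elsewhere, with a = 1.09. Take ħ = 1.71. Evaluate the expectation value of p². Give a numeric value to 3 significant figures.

328.

p² φ = −ħ² d²φ/dx²; ⟨p²⟩ = −ħ² ∫ φ*·φ'' dx / ∫|φ|² dx.
d²/dx² sin(jπx/a) = −(jπ/a)²·sin(jπx/a); on 0 ≤ x ≤ a, ∫sin²(jπx/a) dx = a/2 and ∫sin(jπx/a)·sin(lπx/a) dx = 0 for j ≠ l, so only diagonal terms survive in ∫|φ|² and ∫φ·φ″; ∫φ·φ′ dx = [φ²/2] between the walls = 0.
State is unnormalized: ∫|φ|² dx = 2.3929, and ∫φ*·(−ħ² φ'') dx = 785.20, so ⟨p²⟩ = 785.20 / 2.3929.
⟨p²⟩ = 328.14.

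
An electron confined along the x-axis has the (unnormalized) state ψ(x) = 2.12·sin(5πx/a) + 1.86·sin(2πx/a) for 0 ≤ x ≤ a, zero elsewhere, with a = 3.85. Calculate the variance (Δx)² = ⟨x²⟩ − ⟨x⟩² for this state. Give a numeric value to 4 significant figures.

Compute ⟨x⟩ and ⟨x²⟩ separately, then (Δx)² = ⟨x²⟩ − ⟨x⟩².
On 0 ≤ x ≤ a (j ≠ l): ∫sin²(jπx/a) dx = a/2, ∫sin(jπx/a)·sin(lπx/a) dx = 0; diagonal moments ∫x·sin²(jπx/a) dx = a²/4, ∫x²·sin²(jπx/a) dx = a³·(1/6 − 1/(4j²π²)); cross terms ∫x·sin(jπx/a)·sin(lπx/a) dx = 0 for j + l even and −4jla²/(π²(j² − l²)²) for j + l odd, ∫x²·sin(jπx/a)·sin(lπx/a) dx = (−1)^(j+l)·4jla³/(π²(j² − l²)²); higher powers the same way via product-to-sum and parts.
Normalization: ∫|ψ|² dx = 15.311.
⟨x⟩ = 1.8548 and ⟨x²⟩ = 4.5721.
(Δx)² = 4.5721 − (1.8548)² = 1.1317.

1.132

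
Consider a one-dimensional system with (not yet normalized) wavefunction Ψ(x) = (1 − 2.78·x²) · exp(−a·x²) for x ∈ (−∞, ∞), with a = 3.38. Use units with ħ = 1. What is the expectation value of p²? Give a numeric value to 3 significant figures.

p² Ψ = −ħ² d²Ψ/dx²; ⟨p²⟩ = −ħ² ∫ Ψ*·Ψ'' dx / ∫|Ψ|² dx.
Expand each integrand as polynomial × e^(−2ax²) and use ∫x^(2j)·e^(−2ax²) dx = (2j−1)!!/(4a)^j · √(π/(2a)), odd powers → 0; here √(π/(2a)) = 0.68171. Differentiate with the product rule, d/dx e^(−ax²) = −2ax·e^(−ax²).
State is unnormalized: ∫|Ψ|² dx = 0.48783, and ∫Ψ*·(−ħ² Ψ'') dx = 3.9337, so ⟨p²⟩ = 3.9337 / 0.48783.
⟨p²⟩ = 8.0637.

8.06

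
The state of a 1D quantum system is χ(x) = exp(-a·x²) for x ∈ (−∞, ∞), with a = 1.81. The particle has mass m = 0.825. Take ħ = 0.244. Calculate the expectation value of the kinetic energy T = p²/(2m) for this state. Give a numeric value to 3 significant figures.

T = −(ħ²/2m) d²/dx², so ⟨T⟩ = −(ħ²/2m) ∫ χ*·χ'' dx / ∫|χ|² dx; with m = 0.825.
Gaussian moments: ∫x^(2j)·e^(−2ax²) dx = (2j−1)!!/(4a)^j · √(π/(2a)), odd powers integrate to 0; here √(π/(2a)) = 0.93158. Derivatives: d/dx e^(−ax²) = −2ax·e^(−ax²), d²/dx² e^(−ax²) = (4a²x² − 2a)·e^(−ax²).
State is unnormalized: ∫|χ|² dx = 0.93158, and ∫χ*·(−ħ²/2m · χ'') dx = 0.060841, so ⟨T⟩ = 0.060841 / 0.93158.
⟨T⟩ = 0.065309.

0.0653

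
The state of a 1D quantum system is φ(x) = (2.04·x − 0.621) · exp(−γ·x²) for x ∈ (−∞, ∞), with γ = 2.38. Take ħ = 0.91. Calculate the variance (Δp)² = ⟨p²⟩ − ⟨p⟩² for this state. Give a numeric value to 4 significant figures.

4.065

Compute ⟨p⟩ and ⟨p²⟩ separately; (Δp)² = ⟨p²⟩ − ⟨p⟩².
Expand each integrand as polynomial × e^(−2γx²) and use ∫x^(2j)·e^(−2γx²) dx = (2j−1)!!/(4γ)^j · √(π/(2γ)), odd powers → 0; here √(π/(2γ)) = 0.81240. Differentiate with the product rule, d/dx e^(−γx²) = −2γx·e^(−γx²).
Normalization: ∫|φ|² dx = 0.66843.
⟨p⟩ = 0.0000 and ⟨p²⟩ = 4.0651.
(Δp)² = 4.0651 − (0.0000)² = 4.0651.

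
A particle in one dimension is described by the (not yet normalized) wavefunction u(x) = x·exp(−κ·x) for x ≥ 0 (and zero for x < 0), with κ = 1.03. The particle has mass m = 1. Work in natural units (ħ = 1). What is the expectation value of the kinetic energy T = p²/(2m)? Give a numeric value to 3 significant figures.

0.530

T = −(ħ²/2m) d²/dx², so ⟨T⟩ = −(ħ²/2m) ∫ u*·u'' dx / ∫|u|² dx; with m = 1.
Differentiate x·exp(−κ·x) with the product rule; every integrand then reduces to terms xʲ·e^(−2κx) on [0, ∞), with ∫₀^∞ xʲ·e^(−2κx) dx = j!/(2κ)^(j+1).
State is unnormalized: ∫|u|² dx = 0.22879, and ∫u*·(−ħ²/2m · u'') dx = 0.12136, so ⟨T⟩ = 0.12136 / 0.22879.
⟨T⟩ = 0.53045.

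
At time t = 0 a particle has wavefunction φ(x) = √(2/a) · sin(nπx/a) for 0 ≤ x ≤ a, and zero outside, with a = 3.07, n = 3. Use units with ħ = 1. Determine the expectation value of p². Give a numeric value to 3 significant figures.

p² φ = −ħ² d²φ/dx²; ⟨p²⟩ = −ħ² ∫ φ*·φ'' dx.
d/dx sin(nπx/a) = (nπ/a)·cos(nπx/a) and d²/dx² sin(nπx/a) = −(nπ/a)²·sin(nπx/a); on 0 ≤ x ≤ a, ∫sin²(nπx/a) dx = a/2 and ∫sin(nπx/a)·cos(nπx/a) dx = 0.
⟨p²⟩ = 9.4247.

9.42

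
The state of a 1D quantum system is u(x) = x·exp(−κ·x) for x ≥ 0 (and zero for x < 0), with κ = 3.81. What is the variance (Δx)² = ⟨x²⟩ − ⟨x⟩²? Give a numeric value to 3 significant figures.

0.0517

Compute ⟨x⟩ and ⟨x²⟩ separately, then (Δx)² = ⟨x²⟩ − ⟨x⟩².
Every integrand reduces to terms xʲ·e^(−2κx) on [0, ∞); use ∫₀^∞ xʲ·e^(−2κx) dx = j!/(2κ)^(j+1).
Normalization: ∫|u|² dx = 0.0045203.
⟨x⟩ = 0.39370 and ⟨x²⟩ = 0.20667.
(Δx)² = 0.20667 − (0.39370)² = 0.051667.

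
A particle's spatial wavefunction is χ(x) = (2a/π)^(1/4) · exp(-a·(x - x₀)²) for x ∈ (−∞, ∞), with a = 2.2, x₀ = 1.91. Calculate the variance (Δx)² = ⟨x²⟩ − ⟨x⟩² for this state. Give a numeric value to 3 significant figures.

0.114

Compute ⟨x⟩ and ⟨x²⟩ separately, then (Δx)² = ⟨x²⟩ − ⟨x⟩².
Gaussian moments (u = x − x₀): ∫u^(2j)·e^(−2au²) du = (2j−1)!!/(4a)^j · √(π/(2a)), odd powers integrate to 0; here √(π/(2a)) = 0.84498.
⟨x⟩ = 1.9100 and ⟨x²⟩ = 3.7617.
(Δx)² = 3.7617 − (1.9100)² = 0.11364.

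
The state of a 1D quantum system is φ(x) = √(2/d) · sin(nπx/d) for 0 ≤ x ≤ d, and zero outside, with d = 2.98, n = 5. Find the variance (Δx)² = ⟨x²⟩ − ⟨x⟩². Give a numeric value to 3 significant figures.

Compute ⟨x⟩ and ⟨x²⟩ separately, then (Δx)² = ⟨x²⟩ − ⟨x⟩².
With sin²θ = (1 − cos2θ)/2 on 0 ≤ x ≤ d: ∫sin²(nπx/d) dx = d/2, ∫x·sin²(nπx/d) dx = d²/4, ∫x²·sin²(nπx/d) dx = d³·(1/6 − 1/(4n²π²)); higher powers xᵏ the same way, integrating xᵏ·cos(2nπx/d) by parts.
⟨x⟩ = 1.4900 and ⟨x²⟩ = 2.9421.
(Δx)² = 2.9421 − (1.4900)² = 0.72204.

0.722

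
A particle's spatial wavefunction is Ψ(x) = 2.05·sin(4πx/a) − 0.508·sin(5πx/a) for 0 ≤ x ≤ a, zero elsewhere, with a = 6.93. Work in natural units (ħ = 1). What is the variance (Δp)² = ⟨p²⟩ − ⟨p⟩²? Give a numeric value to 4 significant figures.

3.395

Compute ⟨p⟩ and ⟨p²⟩ separately; (Δp)² = ⟨p²⟩ − ⟨p⟩².
d²/dx² sin(jπx/a) = −(jπ/a)²·sin(jπx/a); on 0 ≤ x ≤ a, ∫sin²(jπx/a) dx = a/2 and ∫sin(jπx/a)·sin(lπx/a) dx = 0 for j ≠ l, so only diagonal terms survive in ∫|Ψ|² and ∫Ψ·Ψ″; ∫Ψ·Ψ′ dx = [Ψ²/2] between the walls = 0.
Normalization: ∫|Ψ|² dx = 15.456.
⟨p⟩ = 0.0000 and ⟨p²⟩ = 3.3952.
(Δp)² = 3.3952 − (0.0000)² = 3.3952.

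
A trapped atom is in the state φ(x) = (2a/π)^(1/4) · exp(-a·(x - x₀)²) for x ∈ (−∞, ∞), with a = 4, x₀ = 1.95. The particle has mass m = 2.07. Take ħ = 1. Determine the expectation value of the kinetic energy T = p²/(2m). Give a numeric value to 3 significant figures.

0.966

T = −(ħ²/2m) d²/dx², so ⟨T⟩ = −(ħ²/2m) ∫ φ*·φ'' dx; with m = 2.07.
Gaussian moments (u = x − x₀): ∫u^(2j)·e^(−2au²) du = (2j−1)!!/(4a)^j · √(π/(2a)), odd powers integrate to 0; here √(π/(2a)) = 0.62666. Derivatives: d/dx e^(−au²) = −2au·e^(−au²), d²/dx² e^(−au²) = (4a²u² − 2a)·e^(−au²).
⟨T⟩ = 0.96618.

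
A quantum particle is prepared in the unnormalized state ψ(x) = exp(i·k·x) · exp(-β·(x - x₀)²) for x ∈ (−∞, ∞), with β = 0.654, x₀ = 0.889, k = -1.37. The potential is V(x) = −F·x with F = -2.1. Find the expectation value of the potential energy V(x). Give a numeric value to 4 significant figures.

⟨V⟩ = ∫ V(x)·|ψ|² dx / ∫|ψ|² dx.
Gaussian moments (u = x − x₀): ∫u^(2j)·e^(−2βu²) du = (2j−1)!!/(4β)^j · √(π/(2β)), odd powers integrate to 0; here √(π/(2β)) = 1.5498.
State is unnormalized: ∫|ψ|² dx = 1.5498, and ∫ψ*·V(x)·ψ dx = 2.8933, so ⟨V⟩ = 2.8933 / 1.5498.
⟨V⟩ = 1.8669.

1.867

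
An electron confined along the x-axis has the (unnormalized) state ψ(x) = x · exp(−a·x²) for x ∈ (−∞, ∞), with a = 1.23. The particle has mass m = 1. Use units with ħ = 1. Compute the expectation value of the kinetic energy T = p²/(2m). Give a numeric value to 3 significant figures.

1.85

T = −(ħ²/2m) d²/dx², so ⟨T⟩ = −(ħ²/2m) ∫ ψ*·ψ'' dx / ∫|ψ|² dx; with m = 1.
Expand each integrand as polynomial × e^(−2ax²) and use ∫x^(2j)·e^(−2ax²) dx = (2j−1)!!/(4a)^j · √(π/(2a)), odd powers → 0; here √(π/(2a)) = 1.1301. Differentiate with the product rule, d/dx e^(−ax²) = −2ax·e^(−ax²).
State is unnormalized: ∫|ψ|² dx = 0.22969, and ∫ψ*·(−ħ²/2m · ψ'') dx = 0.42378, so ⟨T⟩ = 0.42378 / 0.22969.
⟨T⟩ = 1.8450.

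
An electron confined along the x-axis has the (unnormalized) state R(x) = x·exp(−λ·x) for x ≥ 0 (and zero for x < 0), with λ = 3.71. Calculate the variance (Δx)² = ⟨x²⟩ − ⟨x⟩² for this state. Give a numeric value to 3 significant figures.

0.0545

Compute ⟨x⟩ and ⟨x²⟩ separately, then (Δx)² = ⟨x²⟩ − ⟨x⟩².
Every integrand reduces to terms xʲ·e^(−2λx) on [0, ∞); use ∫₀^∞ xʲ·e^(−2λx) dx = j!/(2λ)^(j+1).
Normalization: ∫|R|² dx = 0.0048957.
⟨x⟩ = 0.40431 and ⟨x²⟩ = 0.21796.
(Δx)² = 0.21796 − (0.40431)² = 0.054490.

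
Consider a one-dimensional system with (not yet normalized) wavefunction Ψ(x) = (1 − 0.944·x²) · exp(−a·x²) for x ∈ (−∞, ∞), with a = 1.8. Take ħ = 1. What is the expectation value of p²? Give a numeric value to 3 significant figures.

3.15

p² Ψ = −ħ² d²Ψ/dx²; ⟨p²⟩ = −ħ² ∫ Ψ*·Ψ'' dx / ∫|Ψ|² dx.
Expand each integrand as polynomial × e^(−2ax²) and use ∫x^(2j)·e^(−2ax²) dx = (2j−1)!!/(4a)^j · √(π/(2a)), odd powers → 0; here √(π/(2a)) = 0.93417. Differentiate with the product rule, d/dx e^(−ax²) = −2ax·e^(−ax²).
State is unnormalized: ∫|Ψ|² dx = 0.73738, and ∫Ψ*·(−ħ² Ψ'') dx = 2.3248, so ⟨p²⟩ = 2.3248 / 0.73738.
⟨p²⟩ = 3.1527.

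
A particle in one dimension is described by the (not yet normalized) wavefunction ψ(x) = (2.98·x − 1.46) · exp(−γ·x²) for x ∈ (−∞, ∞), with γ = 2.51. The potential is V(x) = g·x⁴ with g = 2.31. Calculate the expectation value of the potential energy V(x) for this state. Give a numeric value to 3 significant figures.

⟨V⟩ = ∫ V(x)·|ψ|² dx / ∫|ψ|² dx.
Expand each integrand as polynomial × e^(−2γx²) and use ∫x^(2j)·e^(−2γx²) dx = (2j−1)!!/(4γ)^j · √(π/(2γ)), odd powers → 0; here √(π/(2γ)) = 0.79108.
State is unnormalized: ∫|ψ|² dx = 2.3860, and ∫ψ*·V(x)·ψ dx = 0.35645, so ⟨V⟩ = 0.35645 / 2.3860.
⟨V⟩ = 0.14939.

0.149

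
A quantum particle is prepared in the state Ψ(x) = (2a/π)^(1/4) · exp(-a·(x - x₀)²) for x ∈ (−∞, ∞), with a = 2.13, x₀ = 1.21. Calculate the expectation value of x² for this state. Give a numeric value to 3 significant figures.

⟨x²⟩ = ∫ x²·|Ψ|² dx (integrals over the domain).
Gaussian moments (u = x − x₀): ∫u^(2j)·e^(−2au²) du = (2j−1)!!/(4a)^j · √(π/(2a)), odd powers integrate to 0; here √(π/(2a)) = 0.85876.
⟨x²⟩ = 1.5815.

1.58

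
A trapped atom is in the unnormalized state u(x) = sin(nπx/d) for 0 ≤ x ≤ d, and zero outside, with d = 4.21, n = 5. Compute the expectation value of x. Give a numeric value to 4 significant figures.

⟨x⟩ = ∫ x·|u|² dx / ∫|u|² dx (integrals over the domain).
With sin²θ = (1 − cos2θ)/2 on 0 ≤ x ≤ d: ∫sin²(nπx/d) dx = d/2, ∫x·sin²(nπx/d) dx = d²/4, ∫x²·sin²(nπx/d) dx = d³·(1/6 − 1/(4n²π²)); higher powers xᵏ the same way, integrating xᵏ·cos(2nπx/d) by parts.
State is unnormalized: ∫|u|² dx = 2.1050, and ∫u*·x·u dx = 4.4310, so ⟨x⟩ = 4.4310 / 2.1050.
⟨x⟩ = 2.1050.

2.105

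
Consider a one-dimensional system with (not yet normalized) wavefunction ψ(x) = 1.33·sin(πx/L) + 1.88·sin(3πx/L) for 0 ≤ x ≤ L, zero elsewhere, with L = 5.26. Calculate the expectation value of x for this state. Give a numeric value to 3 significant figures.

⟨x⟩ = ∫ x·|ψ|² dx / ∫|ψ|² dx (integrals over the domain).
On 0 ≤ x ≤ L (j ≠ l): ∫sin²(jπx/L) dx = L/2, ∫sin(jπx/L)·sin(lπx/L) dx = 0; diagonal moments ∫x·sin²(jπx/L) dx = L²/4, ∫x²·sin²(jπx/L) dx = L³·(1/6 − 1/(4j²π²)); cross terms ∫x·sin(jπx/L)·sin(lπx/L) dx = 0 for j + l even and −4jlL²/(π²(j² − l²)²) for j + l odd, ∫x²·sin(jπx/L)·sin(lπx/L) dx = (−1)^(j+l)·4jlL³/(π²(j² − l²)²); higher powers the same way via product-to-sum and parts.
State is unnormalized: ∫|ψ|² dx = 13.948, and ∫ψ*·x·ψ dx = 36.682, so ⟨x⟩ = 36.682 / 13.948.
⟨x⟩ = 2.6300.

2.63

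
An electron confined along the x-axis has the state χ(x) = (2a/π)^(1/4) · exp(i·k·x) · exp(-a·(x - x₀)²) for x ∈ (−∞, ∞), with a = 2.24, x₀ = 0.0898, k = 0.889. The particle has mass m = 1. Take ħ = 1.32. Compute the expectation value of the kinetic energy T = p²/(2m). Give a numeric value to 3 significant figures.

T = −(ħ²/2m) d²/dx², so ⟨T⟩ = −(ħ²/2m) ∫ χ*·χ'' dx; with m = 1.
Gaussian moments (u = x − x₀): ∫u^(2j)·e^(−2au²) du = (2j−1)!!/(4a)^j · √(π/(2a)), odd powers integrate to 0; here √(π/(2a)) = 0.83741. Derivatives: χ′ = (ik − 2au)·χ, χ″ = ((ik − 2au)² − 2a)·χ; the odd-in-u pieces drop out.
⟨T⟩ = 2.6400.

2.64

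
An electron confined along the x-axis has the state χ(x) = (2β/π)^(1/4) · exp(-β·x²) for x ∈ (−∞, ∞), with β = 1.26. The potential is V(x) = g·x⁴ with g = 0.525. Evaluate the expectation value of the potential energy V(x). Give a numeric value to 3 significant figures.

0.0620

⟨V⟩ = ∫ V(x)·|χ|² dx.
Gaussian moments: ∫x^(2j)·e^(−2βx²) dx = (2j−1)!!/(4β)^j · √(π/(2β)), odd powers integrate to 0; here √(π/(2β)) = 1.1165.
⟨V⟩ = 0.062004.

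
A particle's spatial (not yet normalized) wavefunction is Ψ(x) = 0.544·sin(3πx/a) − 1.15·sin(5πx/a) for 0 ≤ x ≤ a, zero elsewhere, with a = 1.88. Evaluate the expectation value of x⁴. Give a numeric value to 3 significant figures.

1.66

⟨x⁴⟩ = ∫ x⁴·|Ψ|² dx / ∫|Ψ|² dx (integrals over the domain).
On 0 ≤ x ≤ a (j ≠ l): ∫sin²(jπx/a) dx = a/2, ∫sin(jπx/a)·sin(lπx/a) dx = 0; diagonal moments ∫x·sin²(jπx/a) dx = a²/4, ∫x²·sin²(jπx/a) dx = a³·(1/6 − 1/(4j²π²)); cross terms ∫x·sin(jπx/a)·sin(lπx/a) dx = 0 for j + l even and −4jla²/(π²(j² − l²)²) for j + l odd, ∫x²·sin(jπx/a)·sin(lπx/a) dx = (−1)^(j+l)·4jla³/(π²(j² − l²)²); higher powers the same way via product-to-sum and parts.
State is unnormalized: ∫|Ψ|² dx = 1.5213, and ∫Ψ*·x⁴·Ψ dx = 2.5296, so ⟨x⁴⟩ = 2.5296 / 1.5213.
⟨x⁴⟩ = 1.6628.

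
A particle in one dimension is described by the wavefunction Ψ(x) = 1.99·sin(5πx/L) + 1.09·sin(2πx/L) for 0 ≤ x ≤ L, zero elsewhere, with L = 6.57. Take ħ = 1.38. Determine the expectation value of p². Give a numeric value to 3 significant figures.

8.78

p² Ψ = −ħ² d²Ψ/dx²; ⟨p²⟩ = −ħ² ∫ Ψ*·Ψ'' dx / ∫|Ψ|² dx.
d²/dx² sin(jπx/L) = −(jπ/L)²·sin(jπx/L); on 0 ≤ x ≤ L, ∫sin²(jπx/L) dx = L/2 and ∫sin(jπx/L)·sin(lπx/L) dx = 0 for j ≠ l, so only diagonal terms survive in ∫|Ψ|² and ∫Ψ·Ψ″; ∫Ψ·Ψ′ dx = [Ψ²/2] between the walls = 0.
State is unnormalized: ∫|Ψ|² dx = 16.912, and ∫Ψ*·(−ħ² Ψ'') dx = 148.41, so ⟨p²⟩ = 148.41 / 16.912.
⟨p²⟩ = 8.7757.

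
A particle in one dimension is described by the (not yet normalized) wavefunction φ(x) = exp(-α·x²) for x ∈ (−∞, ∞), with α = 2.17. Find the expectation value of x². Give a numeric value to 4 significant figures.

0.1152

⟨x²⟩ = ∫ x²·|φ|² dx / ∫|φ|² dx (integrals over the domain).
Gaussian moments: ∫x^(2j)·e^(−2αx²) dx = (2j−1)!!/(4α)^j · √(π/(2α)), odd powers integrate to 0; here √(π/(2α)) = 0.85081.
State is unnormalized: ∫|φ|² dx = 0.85081, and ∫φ*·x²·φ dx = 0.098019, so ⟨x²⟩ = 0.098019 / 0.85081.
⟨x²⟩ = 0.11521.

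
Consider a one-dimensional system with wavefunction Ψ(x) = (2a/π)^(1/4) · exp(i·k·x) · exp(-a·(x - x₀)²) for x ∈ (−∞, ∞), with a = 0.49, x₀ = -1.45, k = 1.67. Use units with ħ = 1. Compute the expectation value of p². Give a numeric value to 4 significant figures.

p² Ψ = −ħ² d²Ψ/dx²; ⟨p²⟩ = −ħ² ∫ Ψ*·Ψ'' dx.
Gaussian moments (u = x − x₀): ∫u^(2j)·e^(−2au²) du = (2j−1)!!/(4a)^j · √(π/(2a)), odd powers integrate to 0; here √(π/(2a)) = 1.7904. Derivatives: Ψ′ = (ik − 2au)·Ψ, Ψ″ = ((ik − 2au)² − 2a)·Ψ; the odd-in-u pieces drop out.
⟨p²⟩ = 3.2789.

3.279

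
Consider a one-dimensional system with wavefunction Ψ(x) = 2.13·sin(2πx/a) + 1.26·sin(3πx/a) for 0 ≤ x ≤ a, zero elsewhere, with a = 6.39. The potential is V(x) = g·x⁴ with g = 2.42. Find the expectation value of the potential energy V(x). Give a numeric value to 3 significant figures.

⟨V⟩ = ∫ V(x)·|Ψ|² dx / ∫|Ψ|² dx.
On 0 ≤ x ≤ a (j ≠ l): ∫sin²(jπx/a) dx = a/2, ∫sin(jπx/a)·sin(lπx/a) dx = 0; diagonal moments ∫x·sin²(jπx/a) dx = a²/4, ∫x²·sin²(jπx/a) dx = a³·(1/6 − 1/(4j²π²)); cross terms ∫x·sin(jπx/a)·sin(lπx/a) dx = 0 for j + l even and −4jla²/(π²(j² − l²)²) for j + l odd, ∫x²·sin(jπx/a)·sin(lπx/a) dx = (−1)^(j+l)·4jla³/(π²(j² − l²)²); higher powers the same way via product-to-sum and parts.
State is unnormalized: ∫|Ψ|² dx = 19.568, and ∫Ψ*·V(x)·Ψ dx = 4238.0, so ⟨V⟩ = 4238.0 / 19.568.
⟨V⟩ = 216.58.

217.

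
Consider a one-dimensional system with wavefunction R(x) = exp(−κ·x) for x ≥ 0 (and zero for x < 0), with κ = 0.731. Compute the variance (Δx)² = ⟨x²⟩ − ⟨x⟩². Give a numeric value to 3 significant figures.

0.468

Compute ⟨x⟩ and ⟨x²⟩ separately, then (Δx)² = ⟨x²⟩ − ⟨x⟩².
Every integrand reduces to terms xʲ·e^(−2κx) on [0, ∞); use ∫₀^∞ xʲ·e^(−2κx) dx = j!/(2κ)^(j+1).
Normalization: ∫|R|² dx = 0.68399.
⟨x⟩ = 0.68399 and ⟨x²⟩ = 0.93570.
(Δx)² = 0.93570 − (0.68399)² = 0.46785.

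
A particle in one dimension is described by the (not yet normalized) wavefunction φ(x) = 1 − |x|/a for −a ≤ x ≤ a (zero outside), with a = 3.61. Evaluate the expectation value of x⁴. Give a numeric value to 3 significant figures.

⟨x⁴⟩ = ∫ x⁴·|φ|² dx / ∫|φ|² dx (integrals over the domain).
φ is even, so ∫ over [−a, a] = 2∫₀ᵃ with φ = 1 − x/a there: ∫₀ᵃ (1 − x/a)² dx = a/3, ∫₀ᵃ x²(1 − x/a)² dx = a³/30, ∫₀ᵃ x⁴(1 − x/a)² dx = a⁵/105.
State is unnormalized: ∫|φ|² dx = 2.4067, and ∫φ*·x⁴·φ dx = 11.678, so ⟨x⁴⟩ = 11.678 / 2.4067.
⟨x⁴⟩ = 4.8524.

4.85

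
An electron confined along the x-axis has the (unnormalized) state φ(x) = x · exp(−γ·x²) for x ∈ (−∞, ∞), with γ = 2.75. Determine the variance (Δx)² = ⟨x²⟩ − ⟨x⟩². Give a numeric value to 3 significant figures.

Compute ⟨x⟩ and ⟨x²⟩ separately, then (Δx)² = ⟨x²⟩ − ⟨x⟩².
Expand each integrand as polynomial × e^(−2γx²) and use ∫x^(2j)·e^(−2γx²) dx = (2j−1)!!/(4γ)^j · √(π/(2γ)), odd powers → 0; here √(π/(2γ)) = 0.75578.
Normalization: ∫|φ|² dx = 0.068707.
⟨x⟩ = 0.0000 and ⟨x²⟩ = 0.27273.
(Δx)² = 0.27273 − (0.0000)² = 0.27273.

0.273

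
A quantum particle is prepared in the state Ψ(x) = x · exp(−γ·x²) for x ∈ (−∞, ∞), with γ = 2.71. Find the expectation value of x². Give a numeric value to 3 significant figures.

⟨x²⟩ = ∫ x²·|Ψ|² dx / ∫|Ψ|² dx (integrals over the domain).
Expand each integrand as polynomial × e^(−2γx²) and use ∫x^(2j)·e^(−2γx²) dx = (2j−1)!!/(4γ)^j · √(π/(2γ)), odd powers → 0; here √(π/(2γ)) = 0.76133.
State is unnormalized: ∫|Ψ|² dx = 0.070234, and ∫Ψ*·x²·Ψ dx = 0.019437, so ⟨x²⟩ = 0.019437 / 0.070234.
⟨x²⟩ = 0.27675.

0.277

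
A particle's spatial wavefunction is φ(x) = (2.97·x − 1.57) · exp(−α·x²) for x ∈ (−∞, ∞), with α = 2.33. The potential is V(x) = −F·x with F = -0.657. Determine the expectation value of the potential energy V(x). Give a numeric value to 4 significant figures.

⟨V⟩ = ∫ V(x)·|φ|² dx / ∫|φ|² dx.
Expand each integrand as polynomial × e^(−2αx²) and use ∫x^(2j)·e^(−2αx²) dx = (2j−1)!!/(4α)^j · √(π/(2α)), odd powers → 0; here √(π/(2α)) = 0.82107.
State is unnormalized: ∫|φ|² dx = 2.8010, and ∫φ*·V(x)·φ dx = -0.53978, so ⟨V⟩ = -0.53978 / 2.8010.
⟨V⟩ = -0.19271.

-0.1927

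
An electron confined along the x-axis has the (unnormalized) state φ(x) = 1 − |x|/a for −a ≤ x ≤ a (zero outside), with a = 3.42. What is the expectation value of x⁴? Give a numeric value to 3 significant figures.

3.91

⟨x⁴⟩ = ∫ x⁴·|φ|² dx / ∫|φ|² dx (integrals over the domain).
φ is even, so ∫ over [−a, a] = 2∫₀ᵃ with φ = 1 − x/a there: ∫₀ᵃ (1 − x/a)² dx = a/3, ∫₀ᵃ x²(1 − x/a)² dx = a³/30, ∫₀ᵃ x⁴(1 − x/a)² dx = a⁵/105.
State is unnormalized: ∫|φ|² dx = 2.2800, and ∫φ*·x⁴·φ dx = 8.9119, so ⟨x⁴⟩ = 8.9119 / 2.2800.
⟨x⁴⟩ = 3.9087.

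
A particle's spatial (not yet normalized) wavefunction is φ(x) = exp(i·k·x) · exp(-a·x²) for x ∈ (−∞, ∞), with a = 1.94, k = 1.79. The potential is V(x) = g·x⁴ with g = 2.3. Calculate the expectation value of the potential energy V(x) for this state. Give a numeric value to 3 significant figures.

0.115

⟨V⟩ = ∫ V(x)·|φ|² dx / ∫|φ|² dx.
Gaussian moments: ∫x^(2j)·e^(−2ax²) dx = (2j−1)!!/(4a)^j · √(π/(2a)), odd powers integrate to 0; here √(π/(2a)) = 0.89983.
State is unnormalized: ∫|φ|² dx = 0.89983, and ∫φ*·V(x)·φ dx = 0.10311, so ⟨V⟩ = 0.10311 / 0.89983.
⟨V⟩ = 0.11458.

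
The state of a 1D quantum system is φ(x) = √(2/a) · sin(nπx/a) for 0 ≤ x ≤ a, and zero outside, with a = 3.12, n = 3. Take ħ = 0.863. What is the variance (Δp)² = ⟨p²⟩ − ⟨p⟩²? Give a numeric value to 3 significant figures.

6.80

Compute ⟨p⟩ and ⟨p²⟩ separately; (Δp)² = ⟨p²⟩ − ⟨p⟩².
d/dx sin(nπx/a) = (nπ/a)·cos(nπx/a) and d²/dx² sin(nπx/a) = −(nπ/a)²·sin(nπx/a); on 0 ≤ x ≤ a, ∫sin²(nπx/a) dx = a/2 and ∫sin(nπx/a)·cos(nπx/a) dx = 0.
⟨p⟩ = 0.0000 and ⟨p²⟩ = 6.7960.
(Δp)² = 6.7960 − (0.0000)² = 6.7960.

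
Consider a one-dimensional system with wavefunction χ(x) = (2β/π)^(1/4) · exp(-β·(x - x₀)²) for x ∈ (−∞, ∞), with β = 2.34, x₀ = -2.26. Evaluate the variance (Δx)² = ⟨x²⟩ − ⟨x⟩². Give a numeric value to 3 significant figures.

0.107

Compute ⟨x⟩ and ⟨x²⟩ separately, then (Δx)² = ⟨x²⟩ − ⟨x⟩².
Gaussian moments (u = x − x₀): ∫u^(2j)·e^(−2βu²) du = (2j−1)!!/(4β)^j · √(π/(2β)), odd powers integrate to 0; here √(π/(2β)) = 0.81932.
⟨x⟩ = -2.2600 and ⟨x²⟩ = 5.2144.
(Δx)² = 5.2144 − (-2.2600)² = 0.10684.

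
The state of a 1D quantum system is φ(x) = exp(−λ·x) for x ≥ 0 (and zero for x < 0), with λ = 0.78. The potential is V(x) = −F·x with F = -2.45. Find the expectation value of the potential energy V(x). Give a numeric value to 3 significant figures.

1.57

⟨V⟩ = ∫ V(x)·|φ|² dx / ∫|φ|² dx.
Every integrand reduces to terms xʲ·e^(−2λx) on [0, ∞); use ∫₀^∞ xʲ·e^(−2λx) dx = j!/(2λ)^(j+1).
State is unnormalized: ∫|φ|² dx = 0.64103, and ∫φ*·V(x)·φ dx = 1.0067, so ⟨V⟩ = 1.0067 / 0.64103.
⟨V⟩ = 1.5705.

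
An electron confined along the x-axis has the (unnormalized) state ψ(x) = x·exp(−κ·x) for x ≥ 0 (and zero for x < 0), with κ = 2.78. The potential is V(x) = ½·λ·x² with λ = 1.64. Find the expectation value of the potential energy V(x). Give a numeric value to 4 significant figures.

0.3183

⟨V⟩ = ∫ V(x)·|ψ|² dx / ∫|ψ|² dx.
Every integrand reduces to terms xʲ·e^(−2κx) on [0, ∞); use ∫₀^∞ xʲ·e^(−2κx) dx = j!/(2κ)^(j+1).
State is unnormalized: ∫|ψ|² dx = 0.011636, and ∫ψ*·V(x)·ψ dx = 0.0037038, so ⟨V⟩ = 0.0037038 / 0.011636.
⟨V⟩ = 0.31831.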